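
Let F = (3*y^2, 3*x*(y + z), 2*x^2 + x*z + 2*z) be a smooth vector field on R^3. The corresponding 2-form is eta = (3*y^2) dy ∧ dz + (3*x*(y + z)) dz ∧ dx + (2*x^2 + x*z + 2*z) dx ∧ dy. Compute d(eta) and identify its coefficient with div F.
d(eta) = (4*x + 2) dx ∧ dy ∧ dz; div F = 4*x + 2

For a 2-form in R^3 of the form above, applying d gives a 3-form with coefficient ∂P/∂x + ∂Q/∂y + ∂R/∂z:
  ∂P/∂x = 0
  ∂Q/∂y = 3*x
  ∂R/∂z = x + 2
Sum = 4*x + 2, which is exactly div F.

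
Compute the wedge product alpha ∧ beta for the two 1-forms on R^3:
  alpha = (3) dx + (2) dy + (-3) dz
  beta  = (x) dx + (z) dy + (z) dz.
alpha ∧ beta = (-2*x + 3*z) dx ∧ dy + (3*x + 3*z) dx ∧ dz + (5*z) dy ∧ dz

Distribute the wedge, using dx_i ∧ dx_j = -dx_j ∧ dx_i and dx_i ∧ dx_i = 0. For each pair (i, j) with i < j, the coefficient of dx_i ∧ dx_j in alpha ∧ beta is (alpha_i * beta_j - alpha_j * beta_i). Collecting: alpha ∧ beta = (-2*x + 3*z) dx ∧ dy + (3*x + 3*z) dx ∧ dz + (5*z) dy ∧ dz.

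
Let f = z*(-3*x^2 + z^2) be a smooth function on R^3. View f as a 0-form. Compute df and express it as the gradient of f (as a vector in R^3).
df = (-6*x*z) dx + (0) dy + (-3*x^2 + 3*z^2) dz; grad f = (-6*x*z, 0, -3*x^2 + 3*z^2)

For a 0-form f, d f = (∂f/∂x) dx + (∂f/∂y) dy + (∂f/∂z) dz. The components of the vector representation are exactly the entries of grad f in Cartesian coordinates:
  ∂f/∂x = -6*x*z
  ∂f/∂y = 0
  ∂f/∂z = -3*x^2 + 3*z^2.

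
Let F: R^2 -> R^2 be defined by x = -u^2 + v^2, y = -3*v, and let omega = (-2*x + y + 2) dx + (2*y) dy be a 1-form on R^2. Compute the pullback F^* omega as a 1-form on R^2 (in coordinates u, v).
F^* omega = (2*u*(-2*u^2 + 2*v^2 + 3*v - 2)) du + (2*v*(2*u^2 - 2*v^2 - 3*v + 11)) dv

Using F^*(f dg) = (f ∘ F) d(g ∘ F), substitute each coordinate x_i by F_i(u, v) in f_i, and replace dx_i by d F_i = (∂F_i/∂u) du + (∂F_i/∂v) dv.
  For the x component: f_1(F) = 2*u^2 - 2*v^2 - 3*v + 2; d F_1 = (-2*u) du + (2*v) dv
  For the y component: f_2(F) = -6*v; d F_2 = (0) du + (-3) dv
Combining and collecting du, dv coefficients:
  coeff of du: 2*u*(-2*u^2 + 2*v^2 + 3*v - 2)
  coeff of dv: 2*v*(2*u^2 - 2*v^2 - 3*v + 11)
F^* omega = (2*u*(-2*u^2 + 2*v^2 + 3*v - 2)) du + (2*v*(2*u^2 - 2*v^2 - 3*v + 11)) dv.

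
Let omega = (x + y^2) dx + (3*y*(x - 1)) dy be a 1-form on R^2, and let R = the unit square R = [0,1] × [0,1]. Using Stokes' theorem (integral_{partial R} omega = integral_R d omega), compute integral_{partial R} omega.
integral_(partial R) omega = 1/2

Stokes: integral_partial_R omega = integral_R d omega with d omega = (∂Q/∂x - ∂P/∂y) dx ∧ dy.
  ∂Q/∂x = 3*y
  ∂P/∂y = 2*y
  integrand = ∂Q/∂x - ∂P/∂y = y.
Integrating over R: integral_0^1 integral_0^1 (y) dx dy = 1/2.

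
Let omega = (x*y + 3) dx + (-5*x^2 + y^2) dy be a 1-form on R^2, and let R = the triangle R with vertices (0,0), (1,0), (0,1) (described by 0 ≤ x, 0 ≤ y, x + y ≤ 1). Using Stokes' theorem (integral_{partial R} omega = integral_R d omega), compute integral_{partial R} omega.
integral_(partial R) omega = -11/6

Stokes: integral_partial_R omega = integral_R d omega with d omega = (∂Q/∂x - ∂P/∂y) dx ∧ dy.
  ∂Q/∂x = -10*x
  ∂P/∂y = x
  integrand = ∂Q/∂x - ∂P/∂y = -11*x.
Integrating over R: integral_0^1 integral_0^{1-x} (-11*x) dy dx = -11/6.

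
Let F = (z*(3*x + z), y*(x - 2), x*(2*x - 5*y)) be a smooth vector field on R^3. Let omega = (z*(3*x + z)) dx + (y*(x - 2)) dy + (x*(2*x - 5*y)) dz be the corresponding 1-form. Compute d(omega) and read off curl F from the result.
d(omega) = (-5*x) dy ∧ dz + (-x + 5*y + 2*z) dz ∧ dx + (y) dx ∧ dy; curl F = (-5*x, -x + 5*y + 2*z, y)

d omega = sum_{i<j} (∂f_j/∂x_i - ∂f_i/∂x_j) dx_i ∧ dx_j. Under the identification (dy ∧ dz, dz ∧ dx, dx ∧ dy) ↔ (e_x, e_y, e_z), the coefficients are exactly the components of curl F. Compute:
  ∂R/∂y - ∂Q/∂z = (-5*x) - (0) = -5*x
  ∂P/∂z - ∂R/∂x = (3*x + 2*z) - (4*x - 5*y) = -x + 5*y + 2*z
  ∂Q/∂x - ∂P/∂y = (y) - (0) = y.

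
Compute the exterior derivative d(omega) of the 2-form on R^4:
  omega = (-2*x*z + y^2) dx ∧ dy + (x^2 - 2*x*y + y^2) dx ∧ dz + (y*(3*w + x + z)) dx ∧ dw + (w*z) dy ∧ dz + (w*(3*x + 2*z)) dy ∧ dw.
d(omega) = (-2*y) dx ∧ dy ∧ dz + (-x - z) dx ∧ dy ∧ dw + (-y) dx ∧ dz ∧ dw + (-2*w + z) dy ∧ dz ∧ dw

For a 2-form omega = sum_{i<j} g_{ij} dx_i ∧ dx_j, the exterior derivative is
  d(omega) = sum_{i<j} d(g_{ij}) ∧ dx_i ∧ dx_j = sum_{i<j, k} (∂g_{ij}/∂x_k) dx_k ∧ dx_i ∧ dx_j.
Expand each term, using dx_k ∧ dx_i ∧ dx_j = sgn(permutation) dx_{(a)} ∧ dx_{(b)} ∧ dx_{(c)} with (a < b < c) sorted:
  d(-2*x*z + y^2) includes (∂/∂z)(-2*x*z + y^2) dz = (-2*x) dz, which multiplied by dx ∧ dy gives (-2*x) dx ∧ dy ∧ dz
  d(x^2 - 2*x*y + y^2) includes (∂/∂y)(x^2 - 2*x*y + y^2) dy = (-2*x + 2*y) dy, which multiplied by dx ∧ dz gives (2*x - 2*y) dx ∧ dy ∧ dz
  d(y*(3*w + x + z)) includes (∂/∂y)(y*(3*w + x + z)) dy = (3*w + x + z) dy, which multiplied by dx ∧ dw gives (-3*w - x - z) dx ∧ dy ∧ dw
  d(y*(3*w + x + z)) includes (∂/∂z)(y*(3*w + x + z)) dz = (y) dz, which multiplied by dx ∧ dw gives (-y) dx ∧ dz ∧ dw
  d(w*z) includes (∂/∂w)(w*z) dw = (z) dw, which multiplied by dy ∧ dz gives (z) dy ∧ dz ∧ dw
  d(w*(3*x + 2*z)) includes (∂/∂x)(w*(3*x + 2*z)) dx = (3*w) dx, which multiplied by dy ∧ dw gives (3*w) dx ∧ dy ∧ dw
  d(w*(3*x + 2*z)) includes (∂/∂z)(w*(3*x + 2*z)) dz = (2*w) dz, which multiplied by dy ∧ dw gives (-2*w) dy ∧ dz ∧ dw
Collecting like 3-forms: d(omega) = (-2*y) dx ∧ dy ∧ dz + (-x - z) dx ∧ dy ∧ dw + (-y) dx ∧ dz ∧ dw + (-2*w + z) dy ∧ dz ∧ dw.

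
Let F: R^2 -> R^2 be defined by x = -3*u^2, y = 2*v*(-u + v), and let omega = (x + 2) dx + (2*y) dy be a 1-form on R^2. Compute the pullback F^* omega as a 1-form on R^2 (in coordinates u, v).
F^* omega = (18*u^3 + 8*u*v^2 - 12*u - 8*v^3) du + (8*v*(u^2 - 3*u*v + 2*v^2)) dv

Using F^*(f dg) = (f ∘ F) d(g ∘ F), substitute each coordinate x_i by F_i(u, v) in f_i, and replace dx_i by d F_i = (∂F_i/∂u) du + (∂F_i/∂v) dv.
  For the x component: f_1(F) = 2 - 3*u^2; d F_1 = (-6*u) du + (0) dv
  For the y component: f_2(F) = 4*v*(-u + v); d F_2 = (-2*v) du + (-2*u + 4*v) dv
Combining and collecting du, dv coefficients:
  coeff of du: 18*u^3 + 8*u*v^2 - 12*u - 8*v^3
  coeff of dv: 8*v*(u^2 - 3*u*v + 2*v^2)
F^* omega = (18*u^3 + 8*u*v^2 - 12*u - 8*v^3) du + (8*v*(u^2 - 3*u*v + 2*v^2)) dv.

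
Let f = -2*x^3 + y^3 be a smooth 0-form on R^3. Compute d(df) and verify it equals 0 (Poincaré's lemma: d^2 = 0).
d(df) = 0

Step 1: df = sum_i (∂f/∂x_i) dx_i = (-6*x^2) dx + (3*y^2) dy + (0) dz.
Step 2: Apply d again. Using the 1-form formula, the coefficient of dx ∧ dy in d(df) is ∂^2 f/∂x ∂y - ∂^2 f/∂y ∂x = (0) - (0) = 0 (equality of mixed partials for smooth f).
Similarly for dx ∧ dz and dy ∧ dz — all coefficients vanish. So d(df) = 0.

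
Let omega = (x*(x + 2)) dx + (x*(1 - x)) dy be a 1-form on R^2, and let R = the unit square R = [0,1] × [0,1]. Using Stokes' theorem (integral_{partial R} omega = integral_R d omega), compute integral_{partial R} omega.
integral_(partial R) omega = 0

Stokes: integral_partial_R omega = integral_R d omega with d omega = (∂Q/∂x - ∂P/∂y) dx ∧ dy.
  ∂Q/∂x = 1 - 2*x
  ∂P/∂y = 0
  integrand = ∂Q/∂x - ∂P/∂y = 1 - 2*x.
Integrating over R: integral_0^1 integral_0^1 (1 - 2*x) dx dy = 0.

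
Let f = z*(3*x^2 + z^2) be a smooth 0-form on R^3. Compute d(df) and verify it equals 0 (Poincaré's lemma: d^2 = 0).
d(df) = 0

Step 1: df = sum_i (∂f/∂x_i) dx_i = (6*x*z) dx + (0) dy + (3*x^2 + 3*z^2) dz.
Step 2: Apply d again. Using the 1-form formula, the coefficient of dx ∧ dy in d(df) is ∂^2 f/∂x ∂y - ∂^2 f/∂y ∂x = (0) - (0) = 0 (equality of mixed partials for smooth f).
Similarly for dx ∧ dz and dy ∧ dz — all coefficients vanish. So d(df) = 0.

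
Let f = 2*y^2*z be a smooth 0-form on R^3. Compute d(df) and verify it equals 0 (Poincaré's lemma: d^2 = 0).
d(df) = 0

Step 1: df = sum_i (∂f/∂x_i) dx_i = (0) dx + (4*y*z) dy + (2*y^2) dz.
Step 2: Apply d again. Using the 1-form formula, the coefficient of dx ∧ dy in d(df) is ∂^2 f/∂x ∂y - ∂^2 f/∂y ∂x = (0) - (0) = 0 (equality of mixed partials for smooth f).
Similarly for dx ∧ dz and dy ∧ dz — all coefficients vanish. So d(df) = 0.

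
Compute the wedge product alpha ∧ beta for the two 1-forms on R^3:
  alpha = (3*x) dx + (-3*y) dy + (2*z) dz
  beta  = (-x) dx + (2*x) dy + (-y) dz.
alpha ∧ beta = (3*x*(2*x - y)) dx ∧ dy + (x*(-3*y + 2*z)) dx ∧ dz + (-4*x*z + 3*y^2) dy ∧ dz

Distribute the wedge, using dx_i ∧ dx_j = -dx_j ∧ dx_i and dx_i ∧ dx_i = 0. For each pair (i, j) with i < j, the coefficient of dx_i ∧ dx_j in alpha ∧ beta is (alpha_i * beta_j - alpha_j * beta_i). Collecting: alpha ∧ beta = (3*x*(2*x - y)) dx ∧ dy + (x*(-3*y + 2*z)) dx ∧ dz + (-4*x*z + 3*y^2) dy ∧ dz.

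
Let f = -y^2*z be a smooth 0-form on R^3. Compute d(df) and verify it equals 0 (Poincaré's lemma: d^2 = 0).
d(df) = 0

Step 1: df = sum_i (∂f/∂x_i) dx_i = (0) dx + (-2*y*z) dy + (-y^2) dz.
Step 2: Apply d again. Using the 1-form formula, the coefficient of dx ∧ dy in d(df) is ∂^2 f/∂x ∂y - ∂^2 f/∂y ∂x = (0) - (0) = 0 (equality of mixed partials for smooth f).
Similarly for dx ∧ dz and dy ∧ dz — all coefficients vanish. So d(df) = 0.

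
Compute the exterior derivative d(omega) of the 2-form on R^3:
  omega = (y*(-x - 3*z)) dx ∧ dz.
d(omega) = (x + 3*z) dx ∧ dy ∧ dz

For a 2-form omega = sum_{i<j} g_{ij} dx_i ∧ dx_j, the exterior derivative is
  d(omega) = sum_{i<j} d(g_{ij}) ∧ dx_i ∧ dx_j = sum_{i<j, k} (∂g_{ij}/∂x_k) dx_k ∧ dx_i ∧ dx_j.
Expand each term, using dx_k ∧ dx_i ∧ dx_j = sgn(permutation) dx_{(a)} ∧ dx_{(b)} ∧ dx_{(c)} with (a < b < c) sorted:
  d(y*(-x - 3*z)) includes (∂/∂y)(y*(-x - 3*z)) dy = (-x - 3*z) dy, which multiplied by dx ∧ dz gives (x + 3*z) dx ∧ dy ∧ dz
Collecting like 3-forms: d(omega) = (x + 3*z) dx ∧ dy ∧ dz.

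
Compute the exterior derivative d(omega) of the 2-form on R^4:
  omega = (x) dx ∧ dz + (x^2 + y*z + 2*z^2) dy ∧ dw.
d(omega) = (2*x) dx ∧ dy ∧ dw + (-y - 4*z) dy ∧ dz ∧ dw

For a 2-form omega = sum_{i<j} g_{ij} dx_i ∧ dx_j, the exterior derivative is
  d(omega) = sum_{i<j} d(g_{ij}) ∧ dx_i ∧ dx_j = sum_{i<j, k} (∂g_{ij}/∂x_k) dx_k ∧ dx_i ∧ dx_j.
Expand each term, using dx_k ∧ dx_i ∧ dx_j = sgn(permutation) dx_{(a)} ∧ dx_{(b)} ∧ dx_{(c)} with (a < b < c) sorted:
  d(x^2 + y*z + 2*z^2) includes (∂/∂x)(x^2 + y*z + 2*z^2) dx = (2*x) dx, which multiplied by dy ∧ dw gives (2*x) dx ∧ dy ∧ dw
  d(x^2 + y*z + 2*z^2) includes (∂/∂z)(x^2 + y*z + 2*z^2) dz = (y + 4*z) dz, which multiplied by dy ∧ dw gives (-y - 4*z) dy ∧ dz ∧ dw
Collecting like 3-forms: d(omega) = (2*x) dx ∧ dy ∧ dw + (-y - 4*z) dy ∧ dz ∧ dw.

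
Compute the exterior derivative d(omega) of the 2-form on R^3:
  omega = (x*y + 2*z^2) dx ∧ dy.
d(omega) = (4*z) dx ∧ dy ∧ dz

For a 2-form omega = sum_{i<j} g_{ij} dx_i ∧ dx_j, the exterior derivative is
  d(omega) = sum_{i<j} d(g_{ij}) ∧ dx_i ∧ dx_j = sum_{i<j, k} (∂g_{ij}/∂x_k) dx_k ∧ dx_i ∧ dx_j.
Expand each term, using dx_k ∧ dx_i ∧ dx_j = sgn(permutation) dx_{(a)} ∧ dx_{(b)} ∧ dx_{(c)} with (a < b < c) sorted:
  d(x*y + 2*z^2) includes (∂/∂z)(x*y + 2*z^2) dz = (4*z) dz, which multiplied by dx ∧ dy gives (4*z) dx ∧ dy ∧ dz
Collecting like 3-forms: d(omega) = (4*z) dx ∧ dy ∧ dz.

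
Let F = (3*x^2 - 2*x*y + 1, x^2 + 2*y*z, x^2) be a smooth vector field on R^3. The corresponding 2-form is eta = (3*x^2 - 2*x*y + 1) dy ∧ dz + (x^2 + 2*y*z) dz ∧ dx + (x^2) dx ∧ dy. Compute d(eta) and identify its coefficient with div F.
d(eta) = (6*x - 2*y + 2*z) dx ∧ dy ∧ dz; div F = 6*x - 2*y + 2*z

For a 2-form in R^3 of the form above, applying d gives a 3-form with coefficient ∂P/∂x + ∂Q/∂y + ∂R/∂z:
  ∂P/∂x = 6*x - 2*y
  ∂Q/∂y = 2*z
  ∂R/∂z = 0
Sum = 6*x - 2*y + 2*z, which is exactly div F.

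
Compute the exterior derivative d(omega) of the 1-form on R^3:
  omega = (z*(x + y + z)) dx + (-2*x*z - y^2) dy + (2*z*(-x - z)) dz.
d(omega) = (-3*z) dx ∧ dy + (-x - y - 4*z) dx ∧ dz + (2*x) dy ∧ dz

For a 1-form omega = sum_i f_i dx_i, the exterior derivative is
  d(omega) = sum_{i < j} (∂f_j/∂x_i - ∂f_i/∂x_j) dx_i ∧ dx_j.
  coefficient of dx ∧ dy: ∂f_2/∂x - ∂f_1/∂y = ∂(-2*x*z - y^2)/∂x - ∂(z*(x + y + z))/∂y = -3*z
  coefficient of dx ∧ dz: ∂f_3/∂x - ∂f_1/∂z = ∂(2*z*(-x - z))/∂x - ∂(z*(x + y + z))/∂z = -x - y - 4*z
  coefficient of dy ∧ dz: ∂f_3/∂y - ∂f_2/∂z = ∂(2*z*(-x - z))/∂y - ∂(-2*x*z - y^2)/∂z = 2*x
Assembling: d(omega) = (-3*z) dx ∧ dy + (-x - y - 4*z) dx ∧ dz + (2*x) dy ∧ dz.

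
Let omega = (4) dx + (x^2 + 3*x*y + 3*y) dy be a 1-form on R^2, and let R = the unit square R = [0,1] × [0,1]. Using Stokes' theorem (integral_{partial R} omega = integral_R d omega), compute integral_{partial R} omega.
integral_(partial R) omega = 5/2

Stokes: integral_partial_R omega = integral_R d omega with d omega = (∂Q/∂x - ∂P/∂y) dx ∧ dy.
  ∂Q/∂x = 2*x + 3*y
  ∂P/∂y = 0
  integrand = ∂Q/∂x - ∂P/∂y = 2*x + 3*y.
Integrating over R: integral_0^1 integral_0^1 (2*x + 3*y) dx dy = 5/2.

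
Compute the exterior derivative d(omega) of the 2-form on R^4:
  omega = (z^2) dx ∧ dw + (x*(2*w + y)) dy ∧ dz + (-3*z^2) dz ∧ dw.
d(omega) = (-2*z) dx ∧ dz ∧ dw + (2*w + y) dx ∧ dy ∧ dz + (2*x) dy ∧ dz ∧ dw

For a 2-form omega = sum_{i<j} g_{ij} dx_i ∧ dx_j, the exterior derivative is
  d(omega) = sum_{i<j} d(g_{ij}) ∧ dx_i ∧ dx_j = sum_{i<j, k} (∂g_{ij}/∂x_k) dx_k ∧ dx_i ∧ dx_j.
Expand each term, using dx_k ∧ dx_i ∧ dx_j = sgn(permutation) dx_{(a)} ∧ dx_{(b)} ∧ dx_{(c)} with (a < b < c) sorted:
  d(z^2) includes (∂/∂z)(z^2) dz = (2*z) dz, which multiplied by dx ∧ dw gives (-2*z) dx ∧ dz ∧ dw
  d(x*(2*w + y)) includes (∂/∂x)(x*(2*w + y)) dx = (2*w + y) dx, which multiplied by dy ∧ dz gives (2*w + y) dx ∧ dy ∧ dz
  d(x*(2*w + y)) includes (∂/∂w)(x*(2*w + y)) dw = (2*x) dw, which multiplied by dy ∧ dz gives (2*x) dy ∧ dz ∧ dw
Collecting like 3-forms: d(omega) = (-2*z) dx ∧ dz ∧ dw + (2*w + y) dx ∧ dy ∧ dz + (2*x) dy ∧ dz ∧ dw.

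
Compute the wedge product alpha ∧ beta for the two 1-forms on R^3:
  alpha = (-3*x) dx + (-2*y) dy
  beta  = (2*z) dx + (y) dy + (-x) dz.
alpha ∧ beta = (y*(-3*x + 4*z)) dx ∧ dy + (3*x^2) dx ∧ dz + (2*x*y) dy ∧ dz

Distribute the wedge, using dx_i ∧ dx_j = -dx_j ∧ dx_i and dx_i ∧ dx_i = 0. For each pair (i, j) with i < j, the coefficient of dx_i ∧ dx_j in alpha ∧ beta is (alpha_i * beta_j - alpha_j * beta_i). Collecting: alpha ∧ beta = (y*(-3*x + 4*z)) dx ∧ dy + (3*x^2) dx ∧ dz + (2*x*y) dy ∧ dz.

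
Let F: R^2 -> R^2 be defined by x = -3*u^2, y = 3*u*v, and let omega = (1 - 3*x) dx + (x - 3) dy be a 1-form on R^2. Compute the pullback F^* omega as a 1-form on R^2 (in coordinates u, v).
F^* omega = (-54*u^3 - 9*u^2*v - 6*u - 9*v) du + (9*u*(-u^2 - 1)) dv

Using F^*(f dg) = (f ∘ F) d(g ∘ F), substitute each coordinate x_i by F_i(u, v) in f_i, and replace dx_i by d F_i = (∂F_i/∂u) du + (∂F_i/∂v) dv.
  For the x component: f_1(F) = 9*u^2 + 1; d F_1 = (-6*u) du + (0) dv
  For the y component: f_2(F) = -3*u^2 - 3; d F_2 = (3*v) du + (3*u) dv
Combining and collecting du, dv coefficients:
  coeff of du: -54*u^3 - 9*u^2*v - 6*u - 9*v
  coeff of dv: 9*u*(-u^2 - 1)
F^* omega = (-54*u^3 - 9*u^2*v - 6*u - 9*v) du + (9*u*(-u^2 - 1)) dv.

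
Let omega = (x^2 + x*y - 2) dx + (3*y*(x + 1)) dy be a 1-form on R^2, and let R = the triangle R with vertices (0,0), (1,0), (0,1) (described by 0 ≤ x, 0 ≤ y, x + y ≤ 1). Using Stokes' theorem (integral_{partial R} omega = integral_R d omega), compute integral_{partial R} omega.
integral_(partial R) omega = 1/3

Stokes: integral_partial_R omega = integral_R d omega with d omega = (∂Q/∂x - ∂P/∂y) dx ∧ dy.
  ∂Q/∂x = 3*y
  ∂P/∂y = x
  integrand = ∂Q/∂x - ∂P/∂y = -x + 3*y.
Integrating over R: integral_0^1 integral_0^{1-x} (-x + 3*y) dy dx = 1/3.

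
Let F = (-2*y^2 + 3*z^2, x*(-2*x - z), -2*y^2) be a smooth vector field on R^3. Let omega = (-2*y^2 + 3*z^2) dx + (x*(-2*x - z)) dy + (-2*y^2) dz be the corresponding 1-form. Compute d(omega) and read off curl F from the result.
d(omega) = (x - 4*y) dy ∧ dz + (6*z) dz ∧ dx + (-4*x + 4*y - z) dx ∧ dy; curl F = (x - 4*y, 6*z, -4*x + 4*y - z)

d omega = sum_{i<j} (∂f_j/∂x_i - ∂f_i/∂x_j) dx_i ∧ dx_j. Under the identification (dy ∧ dz, dz ∧ dx, dx ∧ dy) ↔ (e_x, e_y, e_z), the coefficients are exactly the components of curl F. Compute:
  ∂R/∂y - ∂Q/∂z = (-4*y) - (-x) = x - 4*y
  ∂P/∂z - ∂R/∂x = (6*z) - (0) = 6*z
  ∂Q/∂x - ∂P/∂y = (-4*x - z) - (-4*y) = -4*x + 4*y - z.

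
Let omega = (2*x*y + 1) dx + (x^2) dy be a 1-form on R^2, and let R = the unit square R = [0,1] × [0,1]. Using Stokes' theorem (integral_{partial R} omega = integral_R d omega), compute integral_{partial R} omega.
integral_(partial R) omega = 0

Stokes: integral_partial_R omega = integral_R d omega with d omega = (∂Q/∂x - ∂P/∂y) dx ∧ dy.
  ∂Q/∂x = 2*x
  ∂P/∂y = 2*x
  integrand = ∂Q/∂x - ∂P/∂y = 0.
Integrating over R: integral_0^1 integral_0^1 (0) dx dy = 0.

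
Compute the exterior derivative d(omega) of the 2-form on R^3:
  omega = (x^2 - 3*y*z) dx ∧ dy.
d(omega) = (-3*y) dx ∧ dy ∧ dz

For a 2-form omega = sum_{i<j} g_{ij} dx_i ∧ dx_j, the exterior derivative is
  d(omega) = sum_{i<j} d(g_{ij}) ∧ dx_i ∧ dx_j = sum_{i<j, k} (∂g_{ij}/∂x_k) dx_k ∧ dx_i ∧ dx_j.
Expand each term, using dx_k ∧ dx_i ∧ dx_j = sgn(permutation) dx_{(a)} ∧ dx_{(b)} ∧ dx_{(c)} with (a < b < c) sorted:
  d(x^2 - 3*y*z) includes (∂/∂z)(x^2 - 3*y*z) dz = (-3*y) dz, which multiplied by dx ∧ dy gives (-3*y) dx ∧ dy ∧ dz
Collecting like 3-forms: d(omega) = (-3*y) dx ∧ dy ∧ dz.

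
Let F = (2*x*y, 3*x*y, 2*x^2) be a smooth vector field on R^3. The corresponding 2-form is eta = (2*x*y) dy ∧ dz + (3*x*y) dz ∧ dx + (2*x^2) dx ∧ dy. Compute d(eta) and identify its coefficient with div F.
d(eta) = (3*x + 2*y) dx ∧ dy ∧ dz; div F = 3*x + 2*y

For a 2-form in R^3 of the form above, applying d gives a 3-form with coefficient ∂P/∂x + ∂Q/∂y + ∂R/∂z:
  ∂P/∂x = 2*y
  ∂Q/∂y = 3*x
  ∂R/∂z = 0
Sum = 3*x + 2*y, which is exactly div F.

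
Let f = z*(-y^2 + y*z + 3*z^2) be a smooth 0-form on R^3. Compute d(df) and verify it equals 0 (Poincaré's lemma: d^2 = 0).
d(df) = 0

Step 1: df = sum_i (∂f/∂x_i) dx_i = (0) dx + (z*(-2*y + z)) dy + (-y^2 + 2*y*z + 9*z^2) dz.
Step 2: Apply d again. Using the 1-form formula, the coefficient of dx ∧ dy in d(df) is ∂^2 f/∂x ∂y - ∂^2 f/∂y ∂x = (0) - (0) = 0 (equality of mixed partials for smooth f).
Similarly for dx ∧ dz and dy ∧ dz — all coefficients vanish. So d(df) = 0.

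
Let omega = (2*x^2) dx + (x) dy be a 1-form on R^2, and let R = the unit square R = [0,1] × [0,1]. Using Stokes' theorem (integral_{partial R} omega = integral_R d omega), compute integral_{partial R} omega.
integral_(partial R) omega = 1

Stokes: integral_partial_R omega = integral_R d omega with d omega = (∂Q/∂x - ∂P/∂y) dx ∧ dy.
  ∂Q/∂x = 1
  ∂P/∂y = 0
  integrand = ∂Q/∂x - ∂P/∂y = 1.
Integrating over R: integral_0^1 integral_0^1 (1) dx dy = 1.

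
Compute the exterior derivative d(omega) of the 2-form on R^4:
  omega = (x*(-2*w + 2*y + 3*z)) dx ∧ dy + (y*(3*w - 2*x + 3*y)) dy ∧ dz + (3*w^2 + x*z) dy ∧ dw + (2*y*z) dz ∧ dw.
d(omega) = (3*x - 2*y) dx ∧ dy ∧ dz + (-2*x + z) dx ∧ dy ∧ dw + (-x + 3*y + 2*z) dy ∧ dz ∧ dw

For a 2-form omega = sum_{i<j} g_{ij} dx_i ∧ dx_j, the exterior derivative is
  d(omega) = sum_{i<j} d(g_{ij}) ∧ dx_i ∧ dx_j = sum_{i<j, k} (∂g_{ij}/∂x_k) dx_k ∧ dx_i ∧ dx_j.
Expand each term, using dx_k ∧ dx_i ∧ dx_j = sgn(permutation) dx_{(a)} ∧ dx_{(b)} ∧ dx_{(c)} with (a < b < c) sorted:
  d(x*(-2*w + 2*y + 3*z)) includes (∂/∂z)(x*(-2*w + 2*y + 3*z)) dz = (3*x) dz, which multiplied by dx ∧ dy gives (3*x) dx ∧ dy ∧ dz
  d(x*(-2*w + 2*y + 3*z)) includes (∂/∂w)(x*(-2*w + 2*y + 3*z)) dw = (-2*x) dw, which multiplied by dx ∧ dy gives (-2*x) dx ∧ dy ∧ dw
  d(y*(3*w - 2*x + 3*y)) includes (∂/∂x)(y*(3*w - 2*x + 3*y)) dx = (-2*y) dx, which multiplied by dy ∧ dz gives (-2*y) dx ∧ dy ∧ dz
  d(y*(3*w - 2*x + 3*y)) includes (∂/∂w)(y*(3*w - 2*x + 3*y)) dw = (3*y) dw, which multiplied by dy ∧ dz gives (3*y) dy ∧ dz ∧ dw
  d(3*w^2 + x*z) includes (∂/∂x)(3*w^2 + x*z) dx = (z) dx, which multiplied by dy ∧ dw gives (z) dx ∧ dy ∧ dw
  d(3*w^2 + x*z) includes (∂/∂z)(3*w^2 + x*z) dz = (x) dz, which multiplied by dy ∧ dw gives (-x) dy ∧ dz ∧ dw
  d(2*y*z) includes (∂/∂y)(2*y*z) dy = (2*z) dy, which multiplied by dz ∧ dw gives (2*z) dy ∧ dz ∧ dw
Collecting like 3-forms: d(omega) = (3*x - 2*y) dx ∧ dy ∧ dz + (-2*x + z) dx ∧ dy ∧ dw + (-x + 3*y + 2*z) dy ∧ dz ∧ dw.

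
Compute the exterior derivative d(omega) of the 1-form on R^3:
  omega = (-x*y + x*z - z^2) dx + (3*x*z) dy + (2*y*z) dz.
d(omega) = (x + 3*z) dx ∧ dy + (-x + 2*z) dx ∧ dz + (-3*x + 2*z) dy ∧ dz

For a 1-form omega = sum_i f_i dx_i, the exterior derivative is
  d(omega) = sum_{i < j} (∂f_j/∂x_i - ∂f_i/∂x_j) dx_i ∧ dx_j.
  coefficient of dx ∧ dy: ∂f_2/∂x - ∂f_1/∂y = ∂(3*x*z)/∂x - ∂(-x*y + x*z - z^2)/∂y = x + 3*z
  coefficient of dx ∧ dz: ∂f_3/∂x - ∂f_1/∂z = ∂(2*y*z)/∂x - ∂(-x*y + x*z - z^2)/∂z = -x + 2*z
  coefficient of dy ∧ dz: ∂f_3/∂y - ∂f_2/∂z = ∂(2*y*z)/∂y - ∂(3*x*z)/∂z = -3*x + 2*z
Assembling: d(omega) = (x + 3*z) dx ∧ dy + (-x + 2*z) dx ∧ dz + (-3*x + 2*z) dy ∧ dz.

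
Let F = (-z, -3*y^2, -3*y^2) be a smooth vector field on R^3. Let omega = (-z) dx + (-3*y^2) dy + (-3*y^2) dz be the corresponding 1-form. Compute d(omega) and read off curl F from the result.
d(omega) = (-6*y) dy ∧ dz + (-1) dz ∧ dx + (0) dx ∧ dy; curl F = (-6*y, -1, 0)

d omega = sum_{i<j} (∂f_j/∂x_i - ∂f_i/∂x_j) dx_i ∧ dx_j. Under the identification (dy ∧ dz, dz ∧ dx, dx ∧ dy) ↔ (e_x, e_y, e_z), the coefficients are exactly the components of curl F. Compute:
  ∂R/∂y - ∂Q/∂z = (-6*y) - (0) = -6*y
  ∂P/∂z - ∂R/∂x = (-1) - (0) = -1
  ∂Q/∂x - ∂P/∂y = (0) - (0) = 0.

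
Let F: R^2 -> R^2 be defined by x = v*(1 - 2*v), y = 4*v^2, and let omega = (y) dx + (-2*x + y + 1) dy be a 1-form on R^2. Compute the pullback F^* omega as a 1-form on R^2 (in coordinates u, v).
F^* omega = (4*v*(12*v^2 - 3*v + 2)) dv

Using F^*(f dg) = (f ∘ F) d(g ∘ F), substitute each coordinate x_i by F_i(u, v) in f_i, and replace dx_i by d F_i = (∂F_i/∂u) du + (∂F_i/∂v) dv.
  For the x component: f_1(F) = 4*v^2; d F_1 = (0) du + (1 - 4*v) dv
  For the y component: f_2(F) = 8*v^2 - 2*v + 1; d F_2 = (0) du + (8*v) dv
Combining and collecting du, dv coefficients:
  coeff of du: 0
  coeff of dv: 4*v*(12*v^2 - 3*v + 2)
F^* omega = (4*v*(12*v^2 - 3*v + 2)) dv.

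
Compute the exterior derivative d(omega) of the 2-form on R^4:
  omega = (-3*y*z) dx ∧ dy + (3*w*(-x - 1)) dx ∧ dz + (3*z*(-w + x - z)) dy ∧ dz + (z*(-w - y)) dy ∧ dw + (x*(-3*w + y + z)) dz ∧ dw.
d(omega) = (-3*y + 3*z) dx ∧ dy ∧ dz + (-3*w - 3*x + y + z - 3) dx ∧ dz ∧ dw + (w + x + y - 3*z) dy ∧ dz ∧ dw

For a 2-form omega = sum_{i<j} g_{ij} dx_i ∧ dx_j, the exterior derivative is
  d(omega) = sum_{i<j} d(g_{ij}) ∧ dx_i ∧ dx_j = sum_{i<j, k} (∂g_{ij}/∂x_k) dx_k ∧ dx_i ∧ dx_j.
Expand each term, using dx_k ∧ dx_i ∧ dx_j = sgn(permutation) dx_{(a)} ∧ dx_{(b)} ∧ dx_{(c)} with (a < b < c) sorted:
  d(-3*y*z) includes (∂/∂z)(-3*y*z) dz = (-3*y) dz, which multiplied by dx ∧ dy gives (-3*y) dx ∧ dy ∧ dz
  d(3*w*(-x - 1)) includes (∂/∂w)(3*w*(-x - 1)) dw = (-3*x - 3) dw, which multiplied by dx ∧ dz gives (-3*x - 3) dx ∧ dz ∧ dw
  d(3*z*(-w + x - z)) includes (∂/∂x)(3*z*(-w + x - z)) dx = (3*z) dx, which multiplied by dy ∧ dz gives (3*z) dx ∧ dy ∧ dz
  d(3*z*(-w + x - z)) includes (∂/∂w)(3*z*(-w + x - z)) dw = (-3*z) dw, which multiplied by dy ∧ dz gives (-3*z) dy ∧ dz ∧ dw
  d(z*(-w - y)) includes (∂/∂z)(z*(-w - y)) dz = (-w - y) dz, which multiplied by dy ∧ dw gives (w + y) dy ∧ dz ∧ dw
  d(x*(-3*w + y + z)) includes (∂/∂x)(x*(-3*w + y + z)) dx = (-3*w + y + z) dx, which multiplied by dz ∧ dw gives (-3*w + y + z) dx ∧ dz ∧ dw
  d(x*(-3*w + y + z)) includes (∂/∂y)(x*(-3*w + y + z)) dy = (x) dy, which multiplied by dz ∧ dw gives (x) dy ∧ dz ∧ dw
Collecting like 3-forms: d(omega) = (-3*y + 3*z) dx ∧ dy ∧ dz + (-3*w - 3*x + y + z - 3) dx ∧ dz ∧ dw + (w + x + y - 3*z) dy ∧ dz ∧ dw.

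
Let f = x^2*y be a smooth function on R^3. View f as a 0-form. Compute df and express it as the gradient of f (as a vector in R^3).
df = (2*x*y) dx + (x^2) dy + (0) dz; grad f = (2*x*y, x^2, 0)

For a 0-form f, d f = (∂f/∂x) dx + (∂f/∂y) dy + (∂f/∂z) dz. The components of the vector representation are exactly the entries of grad f in Cartesian coordinates:
  ∂f/∂x = 2*x*y
  ∂f/∂y = x^2
  ∂f/∂z = 0.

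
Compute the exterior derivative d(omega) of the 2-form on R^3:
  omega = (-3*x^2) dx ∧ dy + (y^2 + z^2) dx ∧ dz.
d(omega) = (-2*y) dx ∧ dy ∧ dz

For a 2-form omega = sum_{i<j} g_{ij} dx_i ∧ dx_j, the exterior derivative is
  d(omega) = sum_{i<j} d(g_{ij}) ∧ dx_i ∧ dx_j = sum_{i<j, k} (∂g_{ij}/∂x_k) dx_k ∧ dx_i ∧ dx_j.
Expand each term, using dx_k ∧ dx_i ∧ dx_j = sgn(permutation) dx_{(a)} ∧ dx_{(b)} ∧ dx_{(c)} with (a < b < c) sorted:
  d(y^2 + z^2) includes (∂/∂y)(y^2 + z^2) dy = (2*y) dy, which multiplied by dx ∧ dz gives (-2*y) dx ∧ dy ∧ dz
Collecting like 3-forms: d(omega) = (-2*y) dx ∧ dy ∧ dz.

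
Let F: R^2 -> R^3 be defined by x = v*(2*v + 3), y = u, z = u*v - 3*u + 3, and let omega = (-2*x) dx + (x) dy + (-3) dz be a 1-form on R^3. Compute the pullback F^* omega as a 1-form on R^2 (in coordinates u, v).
F^* omega = (2*v^2 + 9) du + (-3*u - 16*v^3 - 36*v^2 - 18*v) dv

Using F^*(f dg) = (f ∘ F) d(g ∘ F), substitute each coordinate x_i by F_i(u, v) in f_i, and replace dx_i by d F_i = (∂F_i/∂u) du + (∂F_i/∂v) dv.
  For the x component: f_1(F) = 2*v*(-2*v - 3); d F_1 = (0) du + (4*v + 3) dv
  For the y component: f_2(F) = v*(2*v + 3); d F_2 = (1) du + (0) dv
  For the z component: f_3(F) = -3; d F_3 = (v - 3) du + (u) dv
Combining and collecting du, dv coefficients:
  coeff of du: 2*v^2 + 9
  coeff of dv: -3*u - 16*v^3 - 36*v^2 - 18*v
F^* omega = (2*v^2 + 9) du + (-3*u - 16*v^3 - 36*v^2 - 18*v) dv.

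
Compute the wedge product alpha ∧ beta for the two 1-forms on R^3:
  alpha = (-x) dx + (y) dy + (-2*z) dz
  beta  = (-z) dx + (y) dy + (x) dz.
alpha ∧ beta = (y*(-x + z)) dx ∧ dy + (-x^2 - 2*z^2) dx ∧ dz + (y*(x + 2*z)) dy ∧ dz

Distribute the wedge, using dx_i ∧ dx_j = -dx_j ∧ dx_i and dx_i ∧ dx_i = 0. For each pair (i, j) with i < j, the coefficient of dx_i ∧ dx_j in alpha ∧ beta is (alpha_i * beta_j - alpha_j * beta_i). Collecting: alpha ∧ beta = (y*(-x + z)) dx ∧ dy + (-x^2 - 2*z^2) dx ∧ dz + (y*(x + 2*z)) dy ∧ dz.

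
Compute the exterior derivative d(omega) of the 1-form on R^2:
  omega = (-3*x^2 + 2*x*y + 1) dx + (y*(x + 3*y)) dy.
d(omega) = (-2*x + y) dx ∧ dy

For a 1-form omega = sum_i f_i dx_i, the exterior derivative is
  d(omega) = sum_{i < j} (∂f_j/∂x_i - ∂f_i/∂x_j) dx_i ∧ dx_j.
  coefficient of dx ∧ dy: ∂f_2/∂x - ∂f_1/∂y = ∂(y*(x + 3*y))/∂x - ∂(-3*x^2 + 2*x*y + 1)/∂y = -2*x + y
Assembling: d(omega) = (-2*x + y) dx ∧ dy.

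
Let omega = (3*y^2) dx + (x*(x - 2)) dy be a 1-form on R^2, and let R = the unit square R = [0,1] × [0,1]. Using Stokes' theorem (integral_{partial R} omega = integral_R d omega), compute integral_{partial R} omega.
integral_(partial R) omega = -4

Stokes: integral_partial_R omega = integral_R d omega with d omega = (∂Q/∂x - ∂P/∂y) dx ∧ dy.
  ∂Q/∂x = 2*x - 2
  ∂P/∂y = 6*y
  integrand = ∂Q/∂x - ∂P/∂y = 2*x - 6*y - 2.
Integrating over R: integral_0^1 integral_0^1 (2*x - 6*y - 2) dx dy = -4.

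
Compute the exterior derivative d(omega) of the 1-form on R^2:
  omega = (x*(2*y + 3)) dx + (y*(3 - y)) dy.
d(omega) = (-2*x) dx ∧ dy

For a 1-form omega = sum_i f_i dx_i, the exterior derivative is
  d(omega) = sum_{i < j} (∂f_j/∂x_i - ∂f_i/∂x_j) dx_i ∧ dx_j.
  coefficient of dx ∧ dy: ∂f_2/∂x - ∂f_1/∂y = ∂(y*(3 - y))/∂x - ∂(x*(2*y + 3))/∂y = -2*x
Assembling: d(omega) = (-2*x) dx ∧ dy.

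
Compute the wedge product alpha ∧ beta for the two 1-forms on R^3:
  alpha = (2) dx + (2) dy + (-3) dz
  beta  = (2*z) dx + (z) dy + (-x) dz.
alpha ∧ beta = (-2*z) dx ∧ dy + (-2*x + 6*z) dx ∧ dz + (-2*x + 3*z) dy ∧ dz

Distribute the wedge, using dx_i ∧ dx_j = -dx_j ∧ dx_i and dx_i ∧ dx_i = 0. For each pair (i, j) with i < j, the coefficient of dx_i ∧ dx_j in alpha ∧ beta is (alpha_i * beta_j - alpha_j * beta_i). Collecting: alpha ∧ beta = (-2*z) dx ∧ dy + (-2*x + 6*z) dx ∧ dz + (-2*x + 3*z) dy ∧ dz.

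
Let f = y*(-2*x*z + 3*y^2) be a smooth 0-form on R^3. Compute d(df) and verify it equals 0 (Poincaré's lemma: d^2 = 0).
d(df) = 0

Step 1: df = sum_i (∂f/∂x_i) dx_i = (-2*y*z) dx + (-2*x*z + 9*y^2) dy + (-2*x*y) dz.
Step 2: Apply d again. Using the 1-form formula, the coefficient of dx ∧ dy in d(df) is ∂^2 f/∂x ∂y - ∂^2 f/∂y ∂x = (-2*z) - (-2*z) = 0 (equality of mixed partials for smooth f).
Similarly for dx ∧ dz and dy ∧ dz — all coefficients vanish. So d(df) = 0.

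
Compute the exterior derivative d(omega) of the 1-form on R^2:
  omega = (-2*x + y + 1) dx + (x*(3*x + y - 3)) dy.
d(omega) = (6*x + y - 4) dx ∧ dy

For a 1-form omega = sum_i f_i dx_i, the exterior derivative is
  d(omega) = sum_{i < j} (∂f_j/∂x_i - ∂f_i/∂x_j) dx_i ∧ dx_j.
  coefficient of dx ∧ dy: ∂f_2/∂x - ∂f_1/∂y = ∂(x*(3*x + y - 3))/∂x - ∂(-2*x + y + 1)/∂y = 6*x + y - 4
Assembling: d(omega) = (6*x + y - 4) dx ∧ dy.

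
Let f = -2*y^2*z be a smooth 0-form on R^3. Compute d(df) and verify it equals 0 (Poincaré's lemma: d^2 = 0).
d(df) = 0

Step 1: df = sum_i (∂f/∂x_i) dx_i = (0) dx + (-4*y*z) dy + (-2*y^2) dz.
Step 2: Apply d again. Using the 1-form formula, the coefficient of dx ∧ dy in d(df) is ∂^2 f/∂x ∂y - ∂^2 f/∂y ∂x = (0) - (0) = 0 (equality of mixed partials for smooth f).
Similarly for dx ∧ dz and dy ∧ dz — all coefficients vanish. So d(df) = 0.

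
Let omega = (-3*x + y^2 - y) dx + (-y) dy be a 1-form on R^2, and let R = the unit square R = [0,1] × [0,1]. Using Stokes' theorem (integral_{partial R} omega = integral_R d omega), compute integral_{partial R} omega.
integral_(partial R) omega = 0

Stokes: integral_partial_R omega = integral_R d omega with d omega = (∂Q/∂x - ∂P/∂y) dx ∧ dy.
  ∂Q/∂x = 0
  ∂P/∂y = 2*y - 1
  integrand = ∂Q/∂x - ∂P/∂y = 1 - 2*y.
Integrating over R: integral_0^1 integral_0^1 (1 - 2*y) dx dy = 0.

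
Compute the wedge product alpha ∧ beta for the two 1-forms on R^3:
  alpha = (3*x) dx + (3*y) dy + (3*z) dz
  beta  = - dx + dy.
alpha ∧ beta = (3*x + 3*y) dx ∧ dy + (3*z) dx ∧ dz + (-3*z) dy ∧ dz

Distribute the wedge, using dx_i ∧ dx_j = -dx_j ∧ dx_i and dx_i ∧ dx_i = 0. For each pair (i, j) with i < j, the coefficient of dx_i ∧ dx_j in alpha ∧ beta is (alpha_i * beta_j - alpha_j * beta_i). Collecting: alpha ∧ beta = (3*x + 3*y) dx ∧ dy + (3*z) dx ∧ dz + (-3*z) dy ∧ dz.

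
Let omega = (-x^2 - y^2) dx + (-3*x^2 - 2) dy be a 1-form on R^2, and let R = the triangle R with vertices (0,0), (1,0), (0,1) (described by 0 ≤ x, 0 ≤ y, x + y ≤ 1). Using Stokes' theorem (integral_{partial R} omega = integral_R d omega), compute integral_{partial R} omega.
integral_(partial R) omega = -2/3

Stokes: integral_partial_R omega = integral_R d omega with d omega = (∂Q/∂x - ∂P/∂y) dx ∧ dy.
  ∂Q/∂x = -6*x
  ∂P/∂y = -2*y
  integrand = ∂Q/∂x - ∂P/∂y = -6*x + 2*y.
Integrating over R: integral_0^1 integral_0^{1-x} (-6*x + 2*y) dy dx = -2/3.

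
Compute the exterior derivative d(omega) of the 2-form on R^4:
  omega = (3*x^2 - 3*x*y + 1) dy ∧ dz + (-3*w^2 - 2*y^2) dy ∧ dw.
d(omega) = (6*x - 3*y) dx ∧ dy ∧ dz

For a 2-form omega = sum_{i<j} g_{ij} dx_i ∧ dx_j, the exterior derivative is
  d(omega) = sum_{i<j} d(g_{ij}) ∧ dx_i ∧ dx_j = sum_{i<j, k} (∂g_{ij}/∂x_k) dx_k ∧ dx_i ∧ dx_j.
Expand each term, using dx_k ∧ dx_i ∧ dx_j = sgn(permutation) dx_{(a)} ∧ dx_{(b)} ∧ dx_{(c)} with (a < b < c) sorted:
  d(3*x^2 - 3*x*y + 1) includes (∂/∂x)(3*x^2 - 3*x*y + 1) dx = (6*x - 3*y) dx, which multiplied by dy ∧ dz gives (6*x - 3*y) dx ∧ dy ∧ dz
Collecting like 3-forms: d(omega) = (6*x - 3*y) dx ∧ dy ∧ dz.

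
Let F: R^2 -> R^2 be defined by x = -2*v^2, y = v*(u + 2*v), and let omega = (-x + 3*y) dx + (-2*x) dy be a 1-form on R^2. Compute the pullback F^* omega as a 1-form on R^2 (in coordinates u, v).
F^* omega = (4*v^3) du + (8*v^2*(-u - 2*v)) dv

Using F^*(f dg) = (f ∘ F) d(g ∘ F), substitute each coordinate x_i by F_i(u, v) in f_i, and replace dx_i by d F_i = (∂F_i/∂u) du + (∂F_i/∂v) dv.
  For the x component: f_1(F) = v*(3*u + 8*v); d F_1 = (0) du + (-4*v) dv
  For the y component: f_2(F) = 4*v^2; d F_2 = (v) du + (u + 4*v) dv
Combining and collecting du, dv coefficients:
  coeff of du: 4*v^3
  coeff of dv: 8*v^2*(-u - 2*v)
F^* omega = (4*v^3) du + (8*v^2*(-u - 2*v)) dv.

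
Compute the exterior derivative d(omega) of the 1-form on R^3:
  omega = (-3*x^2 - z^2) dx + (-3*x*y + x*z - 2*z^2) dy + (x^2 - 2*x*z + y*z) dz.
d(omega) = (-3*y + z) dx ∧ dy + (2*x) dx ∧ dz + (-x + 5*z) dy ∧ dz

For a 1-form omega = sum_i f_i dx_i, the exterior derivative is
  d(omega) = sum_{i < j} (∂f_j/∂x_i - ∂f_i/∂x_j) dx_i ∧ dx_j.
  coefficient of dx ∧ dy: ∂f_2/∂x - ∂f_1/∂y = ∂(-3*x*y + x*z - 2*z^2)/∂x - ∂(-3*x^2 - z^2)/∂y = -3*y + z
  coefficient of dx ∧ dz: ∂f_3/∂x - ∂f_1/∂z = ∂(x^2 - 2*x*z + y*z)/∂x - ∂(-3*x^2 - z^2)/∂z = 2*x
  coefficient of dy ∧ dz: ∂f_3/∂y - ∂f_2/∂z = ∂(x^2 - 2*x*z + y*z)/∂y - ∂(-3*x*y + x*z - 2*z^2)/∂z = -x + 5*z
Assembling: d(omega) = (-3*y + z) dx ∧ dy + (2*x) dx ∧ dz + (-x + 5*z) dy ∧ dz.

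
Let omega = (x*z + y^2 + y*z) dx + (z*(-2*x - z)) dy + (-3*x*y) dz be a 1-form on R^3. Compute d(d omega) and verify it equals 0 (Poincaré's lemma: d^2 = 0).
d(d omega) = 0

Step 1: d omega = sum_{i<j} (∂f_j/∂x_i - ∂f_i/∂x_j) dx_i ∧ dx_j:
  coeff of dx ∧ dy: -2*y - 3*z
  coeff of dx ∧ dz: -x - 4*y
  coeff of dy ∧ dz: -x + 2*z
Step 2: Apply d again to each 2-form coefficient. The only possible 3-form in R^3 is dx ∧ dy ∧ dz, with coefficient
  ∂(coeff of dy∧dz)/∂x - ∂(coeff of dx∧dz)/∂y + ∂(coeff of dx∧dy)/∂z
  = ∂/∂x (-x + 2*z) - ∂/∂y (-x - 4*y) + ∂/∂z (-2*y - 3*z).
Each of these terms simplifies to sums of mixed partials that cancel in pairs. The result is 0 (by equality of mixed partials for smooth functions — Schwarz / Clairaut).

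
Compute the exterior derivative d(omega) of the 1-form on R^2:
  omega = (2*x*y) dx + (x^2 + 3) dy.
d(omega) = 0

For a 1-form omega = sum_i f_i dx_i, the exterior derivative is
  d(omega) = sum_{i < j} (∂f_j/∂x_i - ∂f_i/∂x_j) dx_i ∧ dx_j.

Assembling: d(omega) = 0.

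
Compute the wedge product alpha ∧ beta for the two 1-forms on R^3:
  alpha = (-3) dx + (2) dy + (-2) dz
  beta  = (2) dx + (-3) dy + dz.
alpha ∧ beta = (5) dx ∧ dy + (1) dx ∧ dz + (-4) dy ∧ dz

Distribute the wedge, using dx_i ∧ dx_j = -dx_j ∧ dx_i and dx_i ∧ dx_i = 0. For each pair (i, j) with i < j, the coefficient of dx_i ∧ dx_j in alpha ∧ beta is (alpha_i * beta_j - alpha_j * beta_i). Collecting: alpha ∧ beta = (5) dx ∧ dy + (1) dx ∧ dz + (-4) dy ∧ dz.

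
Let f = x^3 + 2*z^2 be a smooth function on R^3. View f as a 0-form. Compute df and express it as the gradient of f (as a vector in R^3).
df = (3*x^2) dx + (0) dy + (4*z) dz; grad f = (3*x^2, 0, 4*z)

For a 0-form f, d f = (∂f/∂x) dx + (∂f/∂y) dy + (∂f/∂z) dz. The components of the vector representation are exactly the entries of grad f in Cartesian coordinates:
  ∂f/∂x = 3*x^2
  ∂f/∂y = 0
  ∂f/∂z = 4*z.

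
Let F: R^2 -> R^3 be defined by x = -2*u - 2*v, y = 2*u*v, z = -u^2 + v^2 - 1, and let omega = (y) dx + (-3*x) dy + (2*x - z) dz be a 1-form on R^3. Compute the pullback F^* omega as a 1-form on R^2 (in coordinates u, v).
F^* omega = (-2*u^3 + 8*u^2 + 2*u*v^2 + 16*u*v - 2*u + 12*v^2) du + (2*u^2*v + 12*u^2 - 2*v^3 - 8*v^2 + 2*v) dv

Using F^*(f dg) = (f ∘ F) d(g ∘ F), substitute each coordinate x_i by F_i(u, v) in f_i, and replace dx_i by d F_i = (∂F_i/∂u) du + (∂F_i/∂v) dv.
  For the x component: f_1(F) = 2*u*v; d F_1 = (-2) du + (-2) dv
  For the y component: f_2(F) = 6*u + 6*v; d F_2 = (2*v) du + (2*u) dv
  For the z component: f_3(F) = u^2 - 4*u - v^2 - 4*v + 1; d F_3 = (-2*u) du + (2*v) dv
Combining and collecting du, dv coefficients:
  coeff of du: -2*u^3 + 8*u^2 + 2*u*v^2 + 16*u*v - 2*u + 12*v^2
  coeff of dv: 2*u^2*v + 12*u^2 - 2*v^3 - 8*v^2 + 2*v
F^* omega = (-2*u^3 + 8*u^2 + 2*u*v^2 + 16*u*v - 2*u + 12*v^2) du + (2*u^2*v + 12*u^2 - 2*v^3 - 8*v^2 + 2*v) dv.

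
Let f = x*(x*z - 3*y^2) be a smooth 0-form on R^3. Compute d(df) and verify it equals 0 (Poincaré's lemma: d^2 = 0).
d(df) = 0

Step 1: df = sum_i (∂f/∂x_i) dx_i = (2*x*z - 3*y^2) dx + (-6*x*y) dy + (x^2) dz.
Step 2: Apply d again. Using the 1-form formula, the coefficient of dx ∧ dy in d(df) is ∂^2 f/∂x ∂y - ∂^2 f/∂y ∂x = (-6*y) - (-6*y) = 0 (equality of mixed partials for smooth f).
Similarly for dx ∧ dz and dy ∧ dz — all coefficients vanish. So d(df) = 0.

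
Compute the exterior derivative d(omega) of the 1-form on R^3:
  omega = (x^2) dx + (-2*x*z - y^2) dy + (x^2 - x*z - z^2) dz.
d(omega) = (-2*z) dx ∧ dy + (2*x - z) dx ∧ dz + (2*x) dy ∧ dz

For a 1-form omega = sum_i f_i dx_i, the exterior derivative is
  d(omega) = sum_{i < j} (∂f_j/∂x_i - ∂f_i/∂x_j) dx_i ∧ dx_j.
  coefficient of dx ∧ dy: ∂f_2/∂x - ∂f_1/∂y = ∂(-2*x*z - y^2)/∂x - ∂(x^2)/∂y = -2*z
  coefficient of dx ∧ dz: ∂f_3/∂x - ∂f_1/∂z = ∂(x^2 - x*z - z^2)/∂x - ∂(x^2)/∂z = 2*x - z
  coefficient of dy ∧ dz: ∂f_3/∂y - ∂f_2/∂z = ∂(x^2 - x*z - z^2)/∂y - ∂(-2*x*z - y^2)/∂z = 2*x
Assembling: d(omega) = (-2*z) dx ∧ dy + (2*x - z) dx ∧ dz + (2*x) dy ∧ dz.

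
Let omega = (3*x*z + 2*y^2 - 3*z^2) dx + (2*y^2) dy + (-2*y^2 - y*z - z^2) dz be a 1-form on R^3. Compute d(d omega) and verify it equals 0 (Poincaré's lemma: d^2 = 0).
d(d omega) = 0

Step 1: d omega = sum_{i<j} (∂f_j/∂x_i - ∂f_i/∂x_j) dx_i ∧ dx_j:
  coeff of dx ∧ dy: -4*y
  coeff of dx ∧ dz: -3*x + 6*z
  coeff of dy ∧ dz: -4*y - z
Step 2: Apply d again to each 2-form coefficient. The only possible 3-form in R^3 is dx ∧ dy ∧ dz, with coefficient
  ∂(coeff of dy∧dz)/∂x - ∂(coeff of dx∧dz)/∂y + ∂(coeff of dx∧dy)/∂z
  = ∂/∂x (-4*y - z) - ∂/∂y (-3*x + 6*z) + ∂/∂z (-4*y).
Each of these terms simplifies to sums of mixed partials that cancel in pairs. The result is 0 (by equality of mixed partials for smooth functions — Schwarz / Clairaut).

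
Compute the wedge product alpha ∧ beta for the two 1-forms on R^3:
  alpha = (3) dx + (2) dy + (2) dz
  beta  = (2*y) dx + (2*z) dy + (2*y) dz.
alpha ∧ beta = (-4*y + 6*z) dx ∧ dy + (2*y) dx ∧ dz + (4*y - 4*z) dy ∧ dz

Distribute the wedge, using dx_i ∧ dx_j = -dx_j ∧ dx_i and dx_i ∧ dx_i = 0. For each pair (i, j) with i < j, the coefficient of dx_i ∧ dx_j in alpha ∧ beta is (alpha_i * beta_j - alpha_j * beta_i). Collecting: alpha ∧ beta = (-4*y + 6*z) dx ∧ dy + (2*y) dx ∧ dz + (4*y - 4*z) dy ∧ dz.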